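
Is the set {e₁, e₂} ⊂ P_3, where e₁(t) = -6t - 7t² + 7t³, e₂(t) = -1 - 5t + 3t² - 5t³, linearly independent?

Write each element as a coordinate vector in ℝ⁴ using {1, t, …, t³}.
Row-reduce the matrix whose columns are e₁, e₂.
The reduction yields 2 nonzero rows, so the rank is 2.
Since rank = 2 (the number of vectors), the set is linearly independent.

linearly independent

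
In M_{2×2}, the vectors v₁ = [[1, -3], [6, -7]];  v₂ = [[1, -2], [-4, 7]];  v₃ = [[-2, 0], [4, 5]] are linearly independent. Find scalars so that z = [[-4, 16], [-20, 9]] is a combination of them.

z = -4v₁ - 2v₂ - v₃

Identify each element with its coordinate vector in ℝ⁴ via {E₁₁, E₁₂, E₂₁, E₂₂}.
Write z = a₁v₁ + … + a₃v₃ and equate components.
Row-reducing the augmented matrix gives the unique coefficients (a₁, a₂, a₃) = (-4, -2, -1).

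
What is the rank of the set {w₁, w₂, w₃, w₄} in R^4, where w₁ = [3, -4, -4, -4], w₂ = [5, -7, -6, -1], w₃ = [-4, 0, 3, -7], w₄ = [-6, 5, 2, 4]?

Form the matrix with w₁, w₂, w₃, w₄ as columns and reduce.
Reduction leaves 4 leading entries, giving rank 4.

4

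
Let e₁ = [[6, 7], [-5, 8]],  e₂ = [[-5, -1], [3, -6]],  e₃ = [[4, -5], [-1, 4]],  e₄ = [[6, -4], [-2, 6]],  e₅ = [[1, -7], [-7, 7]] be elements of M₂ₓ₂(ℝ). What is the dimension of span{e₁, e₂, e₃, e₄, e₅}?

Represent each element by its coordinate vector in ℝ⁴.
Row-reduce the 5×4 matrix with these as rows.
Exactly 4 pivots survive; hence the rank is 4.
(With 5 elements in a 4-dimensional space the rank is at most 4.)

4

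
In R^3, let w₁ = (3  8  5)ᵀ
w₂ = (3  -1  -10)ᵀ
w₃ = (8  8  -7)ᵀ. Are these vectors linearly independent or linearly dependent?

Place the vectors as rows of a 3×3 matrix and reduce to echelon form.
The reduction yields 3 nonzero rows, so the rank is 3.
Since rank = 3 (the number of vectors), the set is linearly independent.

linearly independent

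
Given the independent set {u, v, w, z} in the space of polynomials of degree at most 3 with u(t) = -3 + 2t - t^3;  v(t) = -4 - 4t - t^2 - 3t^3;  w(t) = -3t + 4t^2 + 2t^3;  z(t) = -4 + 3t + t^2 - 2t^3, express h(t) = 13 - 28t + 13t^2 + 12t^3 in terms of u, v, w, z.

Identify each element with its coordinate vector in ℝ⁴ via {1, t, …, t^3}.
Solve the system with u, v, w, z as columns and h as the right-hand side.
Row-reducing the augmented matrix gives the unique coefficients (α₁, …, α₄) = (-3, 1, 4, -2).

h = -3u + v + 4w - 2z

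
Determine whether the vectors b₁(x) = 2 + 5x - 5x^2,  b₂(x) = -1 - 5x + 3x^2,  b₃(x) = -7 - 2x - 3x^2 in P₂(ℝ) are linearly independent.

Write each element as a coordinate vector in ℝ³ using {1, x, x^2}.
Form the 3×3 matrix with these as columns; its determinant is 87.
A nonzero determinant means the columns are linearly independent.

linearly independent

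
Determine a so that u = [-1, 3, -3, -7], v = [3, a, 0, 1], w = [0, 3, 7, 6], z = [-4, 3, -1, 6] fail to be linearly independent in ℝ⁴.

a = -6

Place the vectors as rows of a 4×4 matrix; dependence ⇔ determinant zero.
The determinant works out to -172*a - 1032.
Solving -172*a - 1032 = 0 yields a = -6.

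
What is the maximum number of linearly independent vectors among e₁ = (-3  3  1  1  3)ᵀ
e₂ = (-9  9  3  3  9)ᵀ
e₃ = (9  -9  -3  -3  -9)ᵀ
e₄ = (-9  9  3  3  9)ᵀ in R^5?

Apply Gaussian elimination to the matrix whose rows are e₁, e₂, e₃, e₄.
The echelon form has 1 nonzero row, so the rank is 1.

1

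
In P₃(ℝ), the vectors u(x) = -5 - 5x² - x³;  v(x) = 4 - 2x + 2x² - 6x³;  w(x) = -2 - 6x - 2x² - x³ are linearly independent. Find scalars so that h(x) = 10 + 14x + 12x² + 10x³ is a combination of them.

h = -2u - v - 2w

Work in coordinates with respect to the standard basis {1, x, …, x³}.
Set up the augmented matrix [u | v | w | h] and row-reduce.
Back-substitution yields (α₁, α₂, α₃) = (-2, -1, -2).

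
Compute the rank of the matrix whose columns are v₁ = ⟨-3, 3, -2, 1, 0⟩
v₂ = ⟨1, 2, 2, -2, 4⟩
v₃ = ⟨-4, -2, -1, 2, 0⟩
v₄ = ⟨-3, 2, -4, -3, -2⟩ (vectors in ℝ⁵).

4

Put the 5×4 matrix [v₁|v₂|v₃|v₄] into echelon form.
Exactly 4 pivots survive; hence the rank is 4.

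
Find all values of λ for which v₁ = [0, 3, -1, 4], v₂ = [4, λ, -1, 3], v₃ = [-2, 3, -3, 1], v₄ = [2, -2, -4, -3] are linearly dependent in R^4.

The vectors are dependent exactly when the determinant of the matrix with rows v₁, v₂, v₃, v₄ vanishes.
The determinant works out to 60*λ + 20.
Setting this to zero gives λ = -1/3.

λ = -1/3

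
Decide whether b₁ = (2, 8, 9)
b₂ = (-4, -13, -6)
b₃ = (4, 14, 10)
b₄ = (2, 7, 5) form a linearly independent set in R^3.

linearly dependent

There are 4 vectors in a 3-dimensional space, so they cannot be linearly independent.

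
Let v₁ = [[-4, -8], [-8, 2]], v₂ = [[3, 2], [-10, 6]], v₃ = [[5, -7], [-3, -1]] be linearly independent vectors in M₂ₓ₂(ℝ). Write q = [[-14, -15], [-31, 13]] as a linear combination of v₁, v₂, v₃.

Work in coordinates with respect to the standard basis {E₁₁, E₁₂, E₂₁, E₂₂}.
Solve the system with v₁, v₂, v₃ as columns and q as the right-hand side.
Back-substitution yields (α₁, α₂, α₃) = (3, 1, -1).

q = 3v₁ + v₂ - v₃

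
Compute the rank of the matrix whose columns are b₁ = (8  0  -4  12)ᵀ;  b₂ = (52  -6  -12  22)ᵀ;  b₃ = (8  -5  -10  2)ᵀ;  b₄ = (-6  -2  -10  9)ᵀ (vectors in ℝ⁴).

Form the matrix with b₁, b₂, b₃, b₄ as columns and reduce.
There are 3 pivot columns, so rank = 3.

3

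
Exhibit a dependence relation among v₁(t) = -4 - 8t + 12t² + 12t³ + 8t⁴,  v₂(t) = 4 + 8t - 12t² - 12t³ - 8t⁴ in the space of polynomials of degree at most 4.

Pass to coordinate vectors relative to the basis {1, t, …, t⁴}.
Solve the homogeneous system with v₁, v₂ as columns by row-reducing the coefficient matrix.
The free variable yields coefficients (1, 1) (any nonzero multiple also works).

v₁ + v₂ = 0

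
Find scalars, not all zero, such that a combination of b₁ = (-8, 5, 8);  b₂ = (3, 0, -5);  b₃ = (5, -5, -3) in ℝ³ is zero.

b₁ + b₂ + b₃ = 0

Write the vectors as columns of a matrix and find a nonzero vector in its null space.
A generator of the null space is (1, 1, 1).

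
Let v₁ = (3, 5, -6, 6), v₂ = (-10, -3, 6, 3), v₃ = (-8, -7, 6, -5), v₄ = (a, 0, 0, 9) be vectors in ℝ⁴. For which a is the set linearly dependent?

The vectors are dependent exactly when the determinant of the matrix with rows v₁, v₂, v₃, v₄ vanishes.
Expanding, det = -120*a - 1296.
This vanishes exactly when a = -54/5.

a = -54/5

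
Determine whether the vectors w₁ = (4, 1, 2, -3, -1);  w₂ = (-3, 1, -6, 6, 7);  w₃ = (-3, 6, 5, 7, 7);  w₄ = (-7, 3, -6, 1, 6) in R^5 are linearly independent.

linearly independent

Row-reduce the matrix whose columns are w₁, w₂, w₃, w₄.
The reduction yields 4 nonzero rows, so the rank is 4.
Since rank = 4 (the number of vectors), the set is linearly independent.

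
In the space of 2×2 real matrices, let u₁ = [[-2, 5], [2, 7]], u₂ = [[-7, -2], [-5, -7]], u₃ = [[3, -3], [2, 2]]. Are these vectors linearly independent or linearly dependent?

linearly independent

Take coordinates with respect to the standard basis {E₁₁, E₁₂, E₂₁, E₂₂}.
Row-reduce the matrix whose columns are u₁, u₂, u₃.
The reduction yields 3 nonzero rows, so the rank is 3.
Since rank = 3 (the number of vectors), the set is linearly independent.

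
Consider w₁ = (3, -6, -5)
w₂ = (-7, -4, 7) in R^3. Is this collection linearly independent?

linearly independent

Place the vectors as rows of a 2×3 matrix and reduce to echelon form.
The reduction yields 2 nonzero rows, so the rank is 2.
Since rank = 2 (the number of vectors), the set is linearly independent.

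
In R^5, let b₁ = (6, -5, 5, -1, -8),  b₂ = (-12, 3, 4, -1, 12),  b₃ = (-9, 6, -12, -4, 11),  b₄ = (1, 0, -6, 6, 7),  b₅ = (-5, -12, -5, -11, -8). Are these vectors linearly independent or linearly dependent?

linearly independent

Form the 5×5 matrix with these as columns; its determinant is -55370.
A nonzero determinant means the columns are linearly independent.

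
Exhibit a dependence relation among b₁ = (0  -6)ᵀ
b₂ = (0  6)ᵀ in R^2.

Set up α₁b₁ + α₂b₂ = 0 and solve the homogeneous system.
One solution (up to scaling) is (1, 1).

b₁ + b₂ = 0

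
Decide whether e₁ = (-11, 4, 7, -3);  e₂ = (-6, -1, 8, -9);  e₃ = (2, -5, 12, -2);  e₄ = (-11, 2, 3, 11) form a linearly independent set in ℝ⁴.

linearly independent

Place the vectors as rows of a 4×4 matrix and reduce to echelon form.
The reduction yields 4 nonzero rows, so the rank is 4.
Since rank = 4 (the number of vectors), the set is linearly independent.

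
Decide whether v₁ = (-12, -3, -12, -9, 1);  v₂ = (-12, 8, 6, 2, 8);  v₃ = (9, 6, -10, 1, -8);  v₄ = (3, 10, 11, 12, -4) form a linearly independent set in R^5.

Row-reduce the matrix whose columns are v₁, v₂, v₃, v₄.
The reduction yields 4 nonzero rows, so the rank is 4.
Since rank = 4 (the number of vectors), the set is linearly independent.

linearly independent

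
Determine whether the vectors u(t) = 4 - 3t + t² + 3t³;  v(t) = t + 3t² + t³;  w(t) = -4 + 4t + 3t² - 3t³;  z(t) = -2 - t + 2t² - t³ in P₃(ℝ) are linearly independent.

linearly independent

Write each element as a coordinate vector in ℝ⁴ using {1, t, …, t³}.
Row-reduce the matrix whose columns are u, v, w, z.
The reduction yields 4 nonzero rows, so the rank is 4.
Since rank = 4 (the number of vectors), the set is linearly independent.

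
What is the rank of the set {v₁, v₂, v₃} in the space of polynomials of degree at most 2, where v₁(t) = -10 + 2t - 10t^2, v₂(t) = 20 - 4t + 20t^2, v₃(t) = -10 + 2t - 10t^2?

1

Use coordinates relative to {1, t, t^2}.
Apply Gaussian elimination to the matrix whose rows are v₁, v₂, v₃.
There is 1 pivot column, so rank = 1.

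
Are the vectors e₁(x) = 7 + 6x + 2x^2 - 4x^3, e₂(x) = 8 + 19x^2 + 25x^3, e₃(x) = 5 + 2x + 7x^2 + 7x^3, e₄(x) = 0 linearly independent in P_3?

linearly dependent

Write each element as a coordinate vector in ℝ⁴ using {1, x, …, x^3}.
One of the vectors is the zero vector, so the set is linearly dependent.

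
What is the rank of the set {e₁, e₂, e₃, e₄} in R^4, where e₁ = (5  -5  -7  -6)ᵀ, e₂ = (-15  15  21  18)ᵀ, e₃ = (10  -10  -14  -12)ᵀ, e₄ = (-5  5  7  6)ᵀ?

1

Put the 4×4 matrix [e₁|e₂|e₃|e₄] into echelon form.
There is 1 pivot column, so rank = 1.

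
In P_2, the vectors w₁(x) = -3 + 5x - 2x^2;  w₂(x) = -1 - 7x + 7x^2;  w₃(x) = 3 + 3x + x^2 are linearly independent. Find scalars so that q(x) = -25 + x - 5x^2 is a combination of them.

Take coordinate vectors relative to {1, x, x^2}.
Write q = c₁w₁ + … + c₃w₃ and equate components.
The system has the unique solution (c₁, c₂, c₃) = (4, 1, -4).

q = 4w₁ + w₂ - 4w₃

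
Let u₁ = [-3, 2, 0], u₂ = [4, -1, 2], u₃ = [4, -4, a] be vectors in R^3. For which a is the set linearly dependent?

a = -8/5

Dependence holds iff the 3×3 matrix [u₁ u₂ u₃] is singular.
Cofactor expansion gives det = -5*a - 8.
This vanishes exactly when a = -8/5.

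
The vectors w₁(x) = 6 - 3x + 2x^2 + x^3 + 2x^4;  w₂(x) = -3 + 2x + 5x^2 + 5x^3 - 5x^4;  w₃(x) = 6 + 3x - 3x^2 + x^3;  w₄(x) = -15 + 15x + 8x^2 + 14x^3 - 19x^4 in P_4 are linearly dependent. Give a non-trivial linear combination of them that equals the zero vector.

2w₁ - 3w₂ - w₃ + w₄ = 0

Write each element as a vector in ℝ⁵ using {1, x, …, x^4}.
Solve the homogeneous system with w₁, w₂, w₃, w₄ as columns by row-reducing the coefficient matrix.
The free variable yields coefficients (2, -3, -1, 1) (any nonzero multiple also works).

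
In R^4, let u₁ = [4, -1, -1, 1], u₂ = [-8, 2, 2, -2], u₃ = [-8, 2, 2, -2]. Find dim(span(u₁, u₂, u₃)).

Row-reduce the 3×4 matrix with these as rows.
There is 1 pivot column, so rank = 1.

dim = 1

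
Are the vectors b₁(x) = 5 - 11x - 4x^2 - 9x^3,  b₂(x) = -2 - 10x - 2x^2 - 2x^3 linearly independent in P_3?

linearly independent

Take coordinates with respect to the standard basis {1, x, …, x^3}.
Row-reduce the matrix whose columns are b₁, b₂.
The reduction yields 2 nonzero rows, so the rank is 2.
Since rank = 2 (the number of vectors), the set is linearly independent.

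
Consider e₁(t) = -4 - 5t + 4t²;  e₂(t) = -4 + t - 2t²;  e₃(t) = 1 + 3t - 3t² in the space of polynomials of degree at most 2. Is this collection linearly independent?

Take coordinates with respect to the standard basis {1, t, t²}.
Form the 3×3 matrix with these as columns; its determinant is 6.
A nonzero determinant means the columns are linearly independent.

linearly independent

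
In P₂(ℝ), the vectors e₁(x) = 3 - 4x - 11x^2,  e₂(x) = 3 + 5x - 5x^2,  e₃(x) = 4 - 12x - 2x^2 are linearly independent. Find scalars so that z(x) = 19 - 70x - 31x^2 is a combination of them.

Take coordinate vectors relative to {1, x, x^2}.
Since e₁, e₂, e₃ are independent, the coefficients expressing z are uniquely determined by a linear system.
Back-substitution yields (a₁, a₂, a₃) = (3, -2, 4).

z = 3e₁ - 2e₂ + 4e₃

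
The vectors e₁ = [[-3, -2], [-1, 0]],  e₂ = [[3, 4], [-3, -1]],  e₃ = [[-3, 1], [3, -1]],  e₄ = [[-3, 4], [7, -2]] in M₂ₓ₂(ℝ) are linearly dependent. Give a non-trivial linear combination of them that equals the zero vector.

e₁ - 2e₃ + e₄ = 0

Pass to coordinate vectors relative to the basis {E₁₁, E₁₂, E₂₁, E₂₂}.
Row-reduce the matrix with e₁, e₂, e₃, e₄ as columns; the null space gives the coefficients.
One solution (up to scaling) is (1, 0, -2, 1).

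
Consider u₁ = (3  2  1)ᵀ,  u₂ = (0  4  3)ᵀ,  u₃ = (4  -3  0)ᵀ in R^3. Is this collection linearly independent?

Row-reduce the matrix whose columns are u₁, u₂, u₃.
The reduction yields 3 nonzero rows, so the rank is 3.
Since rank = 3 (the number of vectors), the set is linearly independent.

linearly independent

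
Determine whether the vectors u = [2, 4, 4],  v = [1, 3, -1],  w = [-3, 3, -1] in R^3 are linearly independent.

linearly independent

Row-reduce the matrix whose columns are u, v, w.
The reduction yields 3 nonzero rows, so the rank is 3.
Since rank = 3 (the number of vectors), the set is linearly independent.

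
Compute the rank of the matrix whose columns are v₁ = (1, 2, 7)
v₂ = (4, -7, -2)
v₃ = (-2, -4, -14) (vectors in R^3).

2

Row-reduce the 3×3 matrix with these as rows.
Reduction leaves 2 leading entries, giving rank 2.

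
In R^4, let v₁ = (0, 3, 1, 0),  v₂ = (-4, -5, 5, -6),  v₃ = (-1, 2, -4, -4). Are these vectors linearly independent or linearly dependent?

Row-reduce the matrix whose columns are v₁, v₂, v₃.
The reduction yields 3 nonzero rows, so the rank is 3.
Since rank = 3 (the number of vectors), the set is linearly independent.

linearly independent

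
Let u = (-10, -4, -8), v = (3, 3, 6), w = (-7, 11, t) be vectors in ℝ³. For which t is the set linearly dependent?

t = 22

Dependence holds iff the 3×3 matrix [u v w] is singular.
The determinant works out to 396 - 18*t.
This vanishes exactly when t = 22.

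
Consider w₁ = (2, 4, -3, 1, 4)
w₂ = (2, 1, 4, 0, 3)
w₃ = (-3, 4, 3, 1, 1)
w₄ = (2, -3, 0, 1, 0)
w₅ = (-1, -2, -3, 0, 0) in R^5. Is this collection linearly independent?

Form the 5×5 matrix with these as columns; its determinant is -634.
A nonzero determinant means the columns are linearly independent.

linearly independent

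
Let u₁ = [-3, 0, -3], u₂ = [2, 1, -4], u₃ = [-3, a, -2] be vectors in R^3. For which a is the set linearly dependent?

a = -1/6

The vectors are dependent exactly when the determinant of the matrix with rows u₁, u₂, u₃ vanishes.
The determinant works out to -18*a - 3.
Setting this to zero gives a = -1/6.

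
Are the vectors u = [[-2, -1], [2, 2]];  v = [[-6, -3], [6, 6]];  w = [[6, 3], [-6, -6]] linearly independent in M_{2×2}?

Write each element as a coordinate vector in ℝ⁴ using {E₁₁, E₁₂, E₂₁, E₂₂}.
Row-reduce the matrix whose columns are u, v, w.
The reduction yields 1 nonzero row, so the rank is 1.
Since rank 1 < 3, the set is linearly dependent.
Indeed 3u - v = 0.

linearly dependent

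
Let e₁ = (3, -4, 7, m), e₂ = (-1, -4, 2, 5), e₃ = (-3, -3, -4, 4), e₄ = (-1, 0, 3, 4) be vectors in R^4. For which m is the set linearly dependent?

The set is linearly dependent precisely when det[e₁; e₂; e₃; e₄] = 0.
Expanding, det = 49*m - 56.
This vanishes exactly when m = 8/7.

m = 8/7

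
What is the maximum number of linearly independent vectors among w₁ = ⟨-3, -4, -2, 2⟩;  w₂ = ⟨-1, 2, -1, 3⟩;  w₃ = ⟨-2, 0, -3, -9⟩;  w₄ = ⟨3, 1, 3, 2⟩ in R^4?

3

Apply Gaussian elimination to the matrix whose rows are w₁, w₂, w₃, w₄.
The echelon form has 3 nonzero rows, so the rank is 3.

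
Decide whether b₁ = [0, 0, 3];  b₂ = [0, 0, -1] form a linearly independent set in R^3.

linearly dependent

Place the vectors as rows of a 2×3 matrix and reduce to echelon form.
The reduction yields 1 nonzero row, so the rank is 1.
Since rank 1 < 2, the set is linearly dependent.
Indeed b₁ + 3b₂ = 0.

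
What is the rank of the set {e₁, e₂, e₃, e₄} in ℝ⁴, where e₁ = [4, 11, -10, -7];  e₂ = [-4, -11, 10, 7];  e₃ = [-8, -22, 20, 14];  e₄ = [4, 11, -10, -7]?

Apply Gaussian elimination to the matrix whose rows are e₁, e₂, e₃, e₄.
Exactly 1 pivot survives; hence the rank is 1.

rank 1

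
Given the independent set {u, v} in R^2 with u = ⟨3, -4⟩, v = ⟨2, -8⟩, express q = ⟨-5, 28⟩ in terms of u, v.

Write q = c₁u + c₂v and equate components.
Back-substitution yields (c₁, c₂) = (1, -4).

q = u - 4v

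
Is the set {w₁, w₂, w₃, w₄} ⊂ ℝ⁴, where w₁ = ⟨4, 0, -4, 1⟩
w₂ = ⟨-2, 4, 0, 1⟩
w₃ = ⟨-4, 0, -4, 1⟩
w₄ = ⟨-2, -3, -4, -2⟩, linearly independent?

linearly independent

The matrix [w₁|w₂|w₃|w₄] has determinant 288.
A nonzero determinant means the columns are linearly independent.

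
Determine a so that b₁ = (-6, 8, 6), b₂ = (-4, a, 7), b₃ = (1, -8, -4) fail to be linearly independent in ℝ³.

Dependence holds iff the 3×3 matrix [b₁ b₂ b₃] is singular.
Expanding, det = 18*a - 216.
Setting this to zero gives a = 12.

a = 12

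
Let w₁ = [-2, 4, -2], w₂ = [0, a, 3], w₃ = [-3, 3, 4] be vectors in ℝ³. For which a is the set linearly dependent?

a = -9/7

Dependence holds iff the 3×3 matrix [w₁ w₂ w₃] is singular.
Expanding, det = -14*a - 18.
Setting this to zero gives a = -9/7.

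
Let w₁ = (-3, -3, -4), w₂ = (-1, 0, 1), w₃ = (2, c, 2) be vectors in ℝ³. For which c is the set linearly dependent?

c = 12/7

The vectors are dependent exactly when the determinant of the matrix with rows w₁, w₂, w₃ vanishes.
Expanding, det = 7*c - 12.
Setting this to zero gives c = 12/7.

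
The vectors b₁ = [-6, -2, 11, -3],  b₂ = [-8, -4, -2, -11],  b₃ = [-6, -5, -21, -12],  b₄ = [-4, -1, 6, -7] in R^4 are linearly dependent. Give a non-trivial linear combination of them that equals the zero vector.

b₁ - 2b₂ + b₃ + b₄ = 0

Set up α₁b₁ + … + α₄b₄ = 0 and solve the homogeneous system.
The free variable yields coefficients (1, -2, 1, 1) (any nonzero multiple also works).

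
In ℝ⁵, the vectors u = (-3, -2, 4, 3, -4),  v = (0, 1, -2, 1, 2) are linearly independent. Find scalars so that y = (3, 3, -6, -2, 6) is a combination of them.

y = -u + v

Since u, v are independent, the coefficients expressing y are uniquely determined by a linear system.
Back-substitution yields (c₁, c₂) = (-1, 1).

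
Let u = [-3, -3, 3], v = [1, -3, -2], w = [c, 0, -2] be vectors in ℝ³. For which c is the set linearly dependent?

c = 8/5

The vectors are dependent exactly when the determinant of the matrix with rows u, v, w vanishes.
The determinant works out to 15*c - 24.
This vanishes exactly when c = 8/5.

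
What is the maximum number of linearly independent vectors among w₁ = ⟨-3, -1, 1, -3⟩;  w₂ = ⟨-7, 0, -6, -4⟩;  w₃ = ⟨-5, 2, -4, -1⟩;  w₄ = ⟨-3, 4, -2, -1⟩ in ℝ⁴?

Apply Gaussian elimination to the matrix whose rows are w₁, w₂, w₃, w₄.
The echelon form has 4 nonzero rows, so the rank is 4.

4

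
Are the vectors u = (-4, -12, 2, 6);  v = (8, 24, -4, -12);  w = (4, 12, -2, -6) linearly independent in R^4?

linearly dependent

Place the vectors as rows of a 3×4 matrix and reduce to echelon form.
The reduction yields 1 nonzero row, so the rank is 1.
Since rank 1 < 3, the set is linearly dependent.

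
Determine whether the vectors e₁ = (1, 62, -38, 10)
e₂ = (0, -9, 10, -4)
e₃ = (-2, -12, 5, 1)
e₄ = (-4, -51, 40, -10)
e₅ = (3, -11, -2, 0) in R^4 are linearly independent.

There are 5 vectors in a 4-dimensional space, so they cannot be linearly independent.

linearly dependent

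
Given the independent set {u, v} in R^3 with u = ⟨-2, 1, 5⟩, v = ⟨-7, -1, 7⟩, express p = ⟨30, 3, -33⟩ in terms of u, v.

p = -u - 4v

Write p = a₁u + a₂v and equate components.
Back-substitution yields (a₁, a₂) = (-1, -4).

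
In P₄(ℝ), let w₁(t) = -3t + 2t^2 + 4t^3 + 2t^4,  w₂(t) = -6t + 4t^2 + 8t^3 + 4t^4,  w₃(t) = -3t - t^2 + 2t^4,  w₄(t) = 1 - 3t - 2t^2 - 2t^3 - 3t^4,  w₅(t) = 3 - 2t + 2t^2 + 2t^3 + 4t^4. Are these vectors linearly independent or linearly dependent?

linearly dependent

Write each element as a coordinate vector in ℝ⁵ using {1, t, …, t^4}.
One vector is a scalar multiple of another, so the set is dependent.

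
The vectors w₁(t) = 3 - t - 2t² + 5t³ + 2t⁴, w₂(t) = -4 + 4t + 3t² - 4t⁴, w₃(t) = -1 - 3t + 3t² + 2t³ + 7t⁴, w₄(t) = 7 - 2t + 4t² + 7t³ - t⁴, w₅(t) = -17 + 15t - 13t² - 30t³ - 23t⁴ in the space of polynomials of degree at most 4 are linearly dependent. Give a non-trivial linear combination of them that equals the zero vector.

2w₁ + 3w₃ + 2w₄ + w₅ = 0

Write each element as a vector in ℝ⁵ using {1, t, …, t⁴}.
Row-reduce the matrix with w₁, w₂, w₃, w₄, w₅ as columns; the null space gives the coefficients.
A generator of the null space is (2, 0, 3, 2, 1).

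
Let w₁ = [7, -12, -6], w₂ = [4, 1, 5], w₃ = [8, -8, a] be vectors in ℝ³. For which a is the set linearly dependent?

Dependence holds iff the 3×3 matrix [w₁ w₂ w₃] is singular.
The determinant works out to 55*a + 40.
Solving 55*a + 40 = 0 yields a = -8/11.

a = -8/11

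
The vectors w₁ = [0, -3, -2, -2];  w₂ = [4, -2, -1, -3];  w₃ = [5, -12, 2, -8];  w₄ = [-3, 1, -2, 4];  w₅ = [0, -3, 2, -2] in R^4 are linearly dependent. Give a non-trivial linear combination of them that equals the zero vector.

2w₂ - w₃ + w₄ + 3w₅ = 0

Set up α₁w₁ + … + α₅w₅ = 0 and solve the homogeneous system.
The free variable yields coefficients (0, 2, -1, 1, 3) (any nonzero multiple also works).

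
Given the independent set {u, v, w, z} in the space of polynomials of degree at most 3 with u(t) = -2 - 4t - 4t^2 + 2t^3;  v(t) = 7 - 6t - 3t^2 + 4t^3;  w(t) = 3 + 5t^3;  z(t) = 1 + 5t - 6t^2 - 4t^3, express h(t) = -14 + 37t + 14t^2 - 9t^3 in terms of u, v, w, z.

h = -2u - 4v + 3w + z

Identify each element with its coordinate vector in ℝ⁴ via {1, t, …, t^3}.
Write h = a₁u + … + a₄z and equate components.
Row-reducing the augmented matrix gives the unique coefficients (a₁, …, a₄) = (-2, -4, 3, 1).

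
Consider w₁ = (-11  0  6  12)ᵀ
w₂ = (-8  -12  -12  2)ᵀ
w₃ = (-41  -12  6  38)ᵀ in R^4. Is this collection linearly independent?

linearly dependent

Place the vectors as rows of a 3×4 matrix and reduce to echelon form.
The reduction yields 2 nonzero rows, so the rank is 2.
Since rank 2 < 3, the set is linearly dependent.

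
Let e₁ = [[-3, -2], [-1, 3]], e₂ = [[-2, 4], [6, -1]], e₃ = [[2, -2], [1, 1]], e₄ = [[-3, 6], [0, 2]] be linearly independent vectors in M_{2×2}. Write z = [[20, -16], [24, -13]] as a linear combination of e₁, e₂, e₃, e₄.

z = -2e₁ + 3e₂ + 4e₃ - 4e₄

Work in coordinates with respect to the standard basis {E₁₁, E₁₂, E₂₁, E₂₂}.
Solve the system with e₁, e₂, e₃, e₄ as columns and z as the right-hand side.
Row-reducing the augmented matrix gives the unique coefficients (α₁, …, α₄) = (-2, 3, 4, -4).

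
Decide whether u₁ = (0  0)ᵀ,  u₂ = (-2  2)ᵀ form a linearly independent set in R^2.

linearly dependent

One of the vectors is the zero vector, so the set is linearly dependent.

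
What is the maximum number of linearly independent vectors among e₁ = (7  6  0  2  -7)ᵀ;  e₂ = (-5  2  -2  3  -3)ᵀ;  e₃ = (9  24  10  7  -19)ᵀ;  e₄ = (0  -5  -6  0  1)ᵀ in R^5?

3

Put the 5×4 matrix [e₁|e₂|e₃|e₄] into echelon form.
The echelon form has 3 nonzero rows, so the rank is 3.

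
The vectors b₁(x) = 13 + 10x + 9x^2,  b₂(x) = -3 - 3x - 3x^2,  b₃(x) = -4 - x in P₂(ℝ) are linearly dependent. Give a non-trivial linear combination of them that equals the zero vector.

Take coordinates with respect to {1, x, x^2}.
Write the vectors as columns of a matrix and find a nonzero vector in its null space.
A generator of the null space is (1, 3, 1).

b₁ + 3b₂ + b₃ = 0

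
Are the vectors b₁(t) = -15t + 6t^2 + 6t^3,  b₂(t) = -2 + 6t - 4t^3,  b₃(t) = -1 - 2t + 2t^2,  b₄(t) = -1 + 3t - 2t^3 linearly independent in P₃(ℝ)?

Write each element as a coordinate vector in ℝ⁴ using {1, t, …, t^3}.
The matrix [b₁|b₂|b₃|b₄] has determinant 0.
A zero determinant means the columns are linearly dependent.
Indeed 2b₁ + 3b₂ - 6b₃ = 0.

linearly dependent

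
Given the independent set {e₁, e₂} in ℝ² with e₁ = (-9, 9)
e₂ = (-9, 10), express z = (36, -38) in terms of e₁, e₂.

z = -2e₁ - 2e₂

Solve the system with e₁, e₂ as columns and z as the right-hand side.
Row-reducing the augmented matrix gives the unique coefficients (c₁, c₂) = (-2, -2).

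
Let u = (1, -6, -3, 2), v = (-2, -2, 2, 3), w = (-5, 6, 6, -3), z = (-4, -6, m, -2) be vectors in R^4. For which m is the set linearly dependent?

m = -3/7

Place the vectors as rows of a 4×4 matrix; dependence ⇔ determinant zero.
The determinant works out to -70*m - 30.
This vanishes exactly when m = -3/7.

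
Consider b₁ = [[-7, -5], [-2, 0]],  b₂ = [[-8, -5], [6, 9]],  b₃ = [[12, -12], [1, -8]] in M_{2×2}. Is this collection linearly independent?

Write each element as a coordinate vector in ℝ⁴ using {E₁₁, E₁₂, E₂₁, E₂₂}.
Row-reduce the matrix whose columns are b₁, b₂, b₃.
The reduction yields 3 nonzero rows, so the rank is 3.
Since rank = 3 (the number of vectors), the set is linearly independent.

linearly independent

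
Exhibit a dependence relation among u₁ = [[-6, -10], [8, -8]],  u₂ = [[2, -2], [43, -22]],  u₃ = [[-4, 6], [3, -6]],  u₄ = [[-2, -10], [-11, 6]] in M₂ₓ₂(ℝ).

2u₁ - u₂ - 2u₃ - 3u₄ = 0

Pass to coordinate vectors relative to the basis {E₁₁, E₁₂, E₂₁, E₂₂}.
Write the vectors as columns of a matrix and find a nonzero vector in its null space.
One solution (up to scaling) is (2, -1, -2, -3).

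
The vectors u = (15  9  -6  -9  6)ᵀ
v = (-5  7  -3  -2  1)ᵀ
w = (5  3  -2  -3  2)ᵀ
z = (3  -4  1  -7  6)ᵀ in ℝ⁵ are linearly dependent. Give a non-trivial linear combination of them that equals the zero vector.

Write the vectors as columns of a matrix and find a nonzero vector in its null space.
One solution (up to scaling) is (1, 0, -3, 0).

u - 3w = 0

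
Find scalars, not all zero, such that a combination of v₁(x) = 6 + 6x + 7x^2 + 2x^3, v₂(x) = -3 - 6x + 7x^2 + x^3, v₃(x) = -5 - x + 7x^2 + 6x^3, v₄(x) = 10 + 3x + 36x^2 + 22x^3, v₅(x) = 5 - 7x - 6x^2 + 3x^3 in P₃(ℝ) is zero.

Pass to coordinate vectors relative to the basis {1, x, …, x^3}.
Write the vectors as columns of a matrix and find a nonzero vector in its null space.
The free variable yields coefficients (3, 1, 2, -1, 1) (any nonzero multiple also works).

3v₁ + v₂ + 2v₃ - v₄ + v₅ = 0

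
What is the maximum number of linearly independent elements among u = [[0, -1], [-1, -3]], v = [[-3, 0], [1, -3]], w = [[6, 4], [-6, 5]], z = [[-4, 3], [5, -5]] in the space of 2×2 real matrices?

Pass to coordinate vectors with respect to the basis {E₁₁, E₁₂, E₂₁, E₂₂}.
Apply Gaussian elimination to the matrix whose rows are u, v, w, z.
Exactly 4 pivots survive; hence the rank is 4.

4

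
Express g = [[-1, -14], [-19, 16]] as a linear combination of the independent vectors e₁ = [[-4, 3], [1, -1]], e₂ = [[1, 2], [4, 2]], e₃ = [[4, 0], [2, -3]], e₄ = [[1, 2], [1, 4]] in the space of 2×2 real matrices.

Take coordinate vectors relative to {E₁₁, E₁₂, E₂₁, E₂₂}.
Since e₁, e₂, e₃, e₄ are independent, the coefficients expressing g are uniquely determined by a linear system.
Row-reducing the augmented matrix gives the unique coefficients (α₁, …, α₄) = (-4, -2, -4, 1).

g = -4e₁ - 2e₂ - 4e₃ + e₄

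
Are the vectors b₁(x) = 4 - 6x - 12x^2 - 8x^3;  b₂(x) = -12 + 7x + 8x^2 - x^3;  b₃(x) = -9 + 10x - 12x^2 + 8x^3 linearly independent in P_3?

Take coordinates with respect to the standard basis {1, x, …, x^3}.
Row-reduce the matrix whose columns are b₁, b₂, b₃.
The reduction yields 3 nonzero rows, so the rank is 3.
Since rank = 3 (the number of vectors), the set is linearly independent.

linearly independent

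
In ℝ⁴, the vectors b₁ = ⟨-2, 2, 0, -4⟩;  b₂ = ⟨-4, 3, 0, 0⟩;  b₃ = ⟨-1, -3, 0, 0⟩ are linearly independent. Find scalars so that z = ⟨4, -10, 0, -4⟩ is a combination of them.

Solve the system with b₁, b₂, b₃ as columns and z as the right-hand side.
Back-substitution yields (a₁, a₂, a₃) = (1, -2, 2).

z = b₁ - 2b₂ + 2b₃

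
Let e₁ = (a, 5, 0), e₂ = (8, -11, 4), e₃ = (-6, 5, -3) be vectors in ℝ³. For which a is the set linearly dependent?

a = 0

Place the vectors as rows of a 3×3 matrix; dependence ⇔ determinant zero.
Expanding, det = 13*a.
Setting this to zero gives a = 0.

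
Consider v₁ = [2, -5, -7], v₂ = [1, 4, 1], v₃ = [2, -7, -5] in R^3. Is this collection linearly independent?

linearly independent

The matrix [v₁|v₂|v₃] has determinant 44.
A nonzero determinant means the columns are linearly independent.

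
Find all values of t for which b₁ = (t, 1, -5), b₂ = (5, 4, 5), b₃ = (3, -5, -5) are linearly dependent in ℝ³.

Place the vectors as rows of a 3×3 matrix; dependence ⇔ determinant zero.
The determinant works out to 5*t + 225.
Solving 5*t + 225 = 0 yields t = -45.

t = -45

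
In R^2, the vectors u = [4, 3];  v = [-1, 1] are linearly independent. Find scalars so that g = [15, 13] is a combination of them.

Set up the augmented matrix [u | v | g] and row-reduce.
The system has the unique solution (a₁, a₂) = (4, 1).

g = 4u + v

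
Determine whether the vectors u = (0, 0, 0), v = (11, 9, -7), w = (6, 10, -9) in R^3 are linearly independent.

linearly dependent

One of the vectors is the zero vector, so the set is linearly dependent.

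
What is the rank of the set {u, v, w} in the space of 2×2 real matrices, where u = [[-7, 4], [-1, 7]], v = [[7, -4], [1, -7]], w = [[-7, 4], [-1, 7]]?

1

Use coordinates relative to {E₁₁, E₁₂, E₂₁, E₂₂}.
Form the matrix with u, v, w as columns and reduce.
There is 1 pivot column, so rank = 1.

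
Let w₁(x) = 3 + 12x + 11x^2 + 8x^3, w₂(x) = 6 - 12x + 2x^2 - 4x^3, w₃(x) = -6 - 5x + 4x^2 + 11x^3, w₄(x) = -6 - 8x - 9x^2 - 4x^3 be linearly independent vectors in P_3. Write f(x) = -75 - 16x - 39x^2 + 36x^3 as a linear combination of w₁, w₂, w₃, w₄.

Take coordinate vectors relative to {1, x, …, x^3}.
Since w₁, w₂, w₃, w₄ are independent, the coefficients expressing f are uniquely determined by a linear system.
Row-reducing the augmented matrix gives the unique coefficients (α₁, …, α₄) = (-1, -4, 4, 4).

f = -w₁ - 4w₂ + 4w₃ + 4w₄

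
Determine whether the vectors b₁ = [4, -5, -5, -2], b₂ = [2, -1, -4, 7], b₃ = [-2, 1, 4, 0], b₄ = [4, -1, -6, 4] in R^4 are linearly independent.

linearly independent

Form the 4×4 matrix with these as columns; its determinant is -126.
A nonzero determinant means the columns are linearly independent.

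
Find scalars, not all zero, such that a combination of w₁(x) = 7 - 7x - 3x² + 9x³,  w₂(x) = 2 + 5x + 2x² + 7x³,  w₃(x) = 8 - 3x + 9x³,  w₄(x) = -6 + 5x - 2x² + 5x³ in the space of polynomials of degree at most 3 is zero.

2w₁ + 2w₂ - 3w₃ - w₄ = 0

Pass to coordinate vectors relative to the basis {1, x, …, x³}.
Write the vectors as columns of a matrix and find a nonzero vector in its null space.
A generator of the null space is (2, 2, -3, -1).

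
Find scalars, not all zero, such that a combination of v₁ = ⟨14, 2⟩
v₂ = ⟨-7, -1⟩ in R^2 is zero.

Solve the homogeneous system with v₁, v₂ as columns by row-reducing the coefficient matrix.
One solution (up to scaling) is (1, 2).

v₁ + 2v₂ = 0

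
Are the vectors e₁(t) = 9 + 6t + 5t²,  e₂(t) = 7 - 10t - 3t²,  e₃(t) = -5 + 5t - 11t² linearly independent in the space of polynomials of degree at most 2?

linearly independent

Take coordinates with respect to the standard basis {1, t, t²}.
Row-reduce the matrix whose columns are e₁, e₂, e₃.
The reduction yields 3 nonzero rows, so the rank is 3.
Since rank = 3 (the number of vectors), the set is linearly independent.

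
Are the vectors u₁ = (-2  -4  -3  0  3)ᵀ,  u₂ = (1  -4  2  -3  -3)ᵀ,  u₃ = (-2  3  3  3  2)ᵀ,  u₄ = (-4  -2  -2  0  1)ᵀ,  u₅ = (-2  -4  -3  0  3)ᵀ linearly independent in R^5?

Two of the vectors are equal, giving an immediate dependence.

linearly dependent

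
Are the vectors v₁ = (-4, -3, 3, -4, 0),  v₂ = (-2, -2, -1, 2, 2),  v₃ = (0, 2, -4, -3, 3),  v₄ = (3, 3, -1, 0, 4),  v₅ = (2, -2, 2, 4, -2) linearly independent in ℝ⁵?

linearly independent

Place the vectors as rows of a 5×5 matrix and reduce to echelon form.
The reduction yields 5 nonzero rows, so the rank is 5.
Since rank = 5 (the number of vectors), the set is linearly independent.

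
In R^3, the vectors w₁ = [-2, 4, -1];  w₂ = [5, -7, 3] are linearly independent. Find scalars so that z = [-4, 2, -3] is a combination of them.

z = -3w₁ - 2w₂

Set up the augmented matrix [w₁ | w₂ | z] and row-reduce.
Back-substitution yields (c₁, c₂) = (-3, -2).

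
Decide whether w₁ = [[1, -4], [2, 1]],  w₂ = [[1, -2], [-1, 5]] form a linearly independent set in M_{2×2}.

Take coordinates with respect to the standard basis {E₁₁, E₁₂, E₂₁, E₂₂}.
Place the vectors as rows of a 2×4 matrix and reduce to echelon form.
The reduction yields 2 nonzero rows, so the rank is 2.
Since rank = 2 (the number of vectors), the set is linearly independent.

linearly independent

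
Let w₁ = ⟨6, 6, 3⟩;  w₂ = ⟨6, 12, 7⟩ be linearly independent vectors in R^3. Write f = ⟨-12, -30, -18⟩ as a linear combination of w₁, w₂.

Write f = c₁w₁ + c₂w₂ and equate components.
The system has the unique solution (c₁, c₂) = (1, -3).

f = w₁ - 3w₂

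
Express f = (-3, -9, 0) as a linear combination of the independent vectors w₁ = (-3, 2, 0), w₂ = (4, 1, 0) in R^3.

f = -3w₁ - 3w₂

Since w₁, w₂ are independent, the coefficients expressing f are uniquely determined by a linear system.
The system has the unique solution (c₁, c₂) = (-3, -3).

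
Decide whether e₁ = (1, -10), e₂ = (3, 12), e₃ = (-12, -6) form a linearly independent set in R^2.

There are 3 vectors in a 2-dimensional space, so they cannot be linearly independent.

linearly dependent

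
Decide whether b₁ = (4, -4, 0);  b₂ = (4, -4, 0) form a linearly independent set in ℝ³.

Two of the vectors are equal, giving an immediate dependence.

linearly dependent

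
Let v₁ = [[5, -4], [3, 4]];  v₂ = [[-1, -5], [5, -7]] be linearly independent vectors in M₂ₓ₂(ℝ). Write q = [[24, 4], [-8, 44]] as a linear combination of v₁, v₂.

q = 4v₁ - 4v₂

Work in coordinates with respect to the standard basis {E₁₁, E₁₂, E₂₁, E₂₂}.
Set up the augmented matrix [v₁ | v₂ | q] and row-reduce.
The system has the unique solution (c₁, c₂) = (4, -4).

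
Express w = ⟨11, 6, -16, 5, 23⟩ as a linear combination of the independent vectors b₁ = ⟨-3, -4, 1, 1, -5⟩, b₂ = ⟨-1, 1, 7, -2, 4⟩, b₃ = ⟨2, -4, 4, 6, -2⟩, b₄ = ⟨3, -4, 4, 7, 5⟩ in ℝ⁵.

Since b₁, b₂, b₃, b₄ are independent, the coefficients expressing w are uniquely determined by a linear system.
The system has the unique solution (c₁, …, c₄) = (-2, -2, -3, 3).

w = -2b₁ - 2b₂ - 3b₃ + 3b₄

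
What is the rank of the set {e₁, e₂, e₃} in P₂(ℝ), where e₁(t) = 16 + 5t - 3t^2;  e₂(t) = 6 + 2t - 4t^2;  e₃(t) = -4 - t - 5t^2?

2

Represent each element by its coordinate vector in ℝ³.
Put the 3×3 matrix [e₁|e₂|e₃] into echelon form.
Exactly 2 pivots survive; hence the rank is 2.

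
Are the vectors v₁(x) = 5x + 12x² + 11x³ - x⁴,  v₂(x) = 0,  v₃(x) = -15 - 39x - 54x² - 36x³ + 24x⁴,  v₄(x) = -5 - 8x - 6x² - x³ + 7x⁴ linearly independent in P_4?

Take coordinates with respect to the standard basis {1, x, …, x⁴}.
One of the vectors is the zero vector, so the set is linearly dependent.

linearly dependent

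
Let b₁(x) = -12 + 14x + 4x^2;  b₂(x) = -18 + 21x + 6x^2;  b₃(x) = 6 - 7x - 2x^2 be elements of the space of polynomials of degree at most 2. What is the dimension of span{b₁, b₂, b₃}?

Use coordinates relative to {1, x, x^2}.
Put the 3×3 matrix [b₁|b₂|b₃] into echelon form.
The echelon form has 1 nonzero row, so the rank is 1.

1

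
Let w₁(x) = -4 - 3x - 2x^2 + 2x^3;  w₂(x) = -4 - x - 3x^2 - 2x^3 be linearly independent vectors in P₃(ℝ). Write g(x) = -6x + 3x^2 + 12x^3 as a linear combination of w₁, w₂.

g = 3w₁ - 3w₂

Take coordinate vectors relative to {1, x, …, x^3}.
Since w₁, w₂ are independent, the coefficients expressing g are uniquely determined by a linear system.
Row-reducing the augmented matrix gives the unique coefficients (a₁, a₂) = (3, -3).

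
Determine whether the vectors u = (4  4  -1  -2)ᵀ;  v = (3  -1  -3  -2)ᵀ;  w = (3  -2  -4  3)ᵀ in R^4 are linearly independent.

linearly independent

Row-reduce the matrix whose columns are u, v, w.
The reduction yields 3 nonzero rows, so the rank is 3.
Since rank = 3 (the number of vectors), the set is linearly independent.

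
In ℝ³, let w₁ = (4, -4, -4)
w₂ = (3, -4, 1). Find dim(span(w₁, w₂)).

2

Form the matrix with w₁, w₂ as columns and reduce.
There are 2 pivot columns, so rank = 2.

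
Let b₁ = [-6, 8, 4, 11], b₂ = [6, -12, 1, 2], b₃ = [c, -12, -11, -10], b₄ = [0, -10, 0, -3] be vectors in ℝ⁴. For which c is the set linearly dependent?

Place the vectors as rows of a 4×4 matrix; dependence ⇔ determinant zero.
Expanding, det = 7452 - 138*c.
Setting this to zero gives c = 54.

c = 54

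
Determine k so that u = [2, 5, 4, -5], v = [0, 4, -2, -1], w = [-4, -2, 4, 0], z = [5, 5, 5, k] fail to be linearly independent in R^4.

k = -25/4

The set is linearly dependent precisely when det[u; v; w; z] = 0.
The determinant works out to 128*k + 800.
Solving 128*k + 800 = 0 yields k = -25/4.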